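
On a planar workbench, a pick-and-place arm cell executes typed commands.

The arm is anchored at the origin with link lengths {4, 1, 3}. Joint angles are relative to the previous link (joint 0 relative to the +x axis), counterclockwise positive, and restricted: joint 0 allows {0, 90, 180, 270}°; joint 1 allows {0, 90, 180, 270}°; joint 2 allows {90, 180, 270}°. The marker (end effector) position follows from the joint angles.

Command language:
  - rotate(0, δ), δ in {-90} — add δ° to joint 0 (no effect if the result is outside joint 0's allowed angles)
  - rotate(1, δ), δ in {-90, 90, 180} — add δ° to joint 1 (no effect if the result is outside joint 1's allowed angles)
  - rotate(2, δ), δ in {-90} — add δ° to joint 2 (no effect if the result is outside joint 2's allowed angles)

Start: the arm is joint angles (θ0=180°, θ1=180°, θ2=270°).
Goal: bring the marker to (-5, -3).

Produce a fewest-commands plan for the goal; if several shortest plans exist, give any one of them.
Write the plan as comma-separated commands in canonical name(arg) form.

start: joint angles (θ0=180°, θ1=180°, θ2=270°)
1. rotate(2, -90) → joint angles (θ0=180°, θ1=180°, θ2=180°)
2. rotate(2, -90) → joint angles (θ0=180°, θ1=180°, θ2=90°)
3. rotate(1, 180) → joint angles (θ0=180°, θ1=0°, θ2=90°)
minimal: 3 command(s), checked below 3.

rotate(2, -90), rotate(2, -90), rotate(1, 180)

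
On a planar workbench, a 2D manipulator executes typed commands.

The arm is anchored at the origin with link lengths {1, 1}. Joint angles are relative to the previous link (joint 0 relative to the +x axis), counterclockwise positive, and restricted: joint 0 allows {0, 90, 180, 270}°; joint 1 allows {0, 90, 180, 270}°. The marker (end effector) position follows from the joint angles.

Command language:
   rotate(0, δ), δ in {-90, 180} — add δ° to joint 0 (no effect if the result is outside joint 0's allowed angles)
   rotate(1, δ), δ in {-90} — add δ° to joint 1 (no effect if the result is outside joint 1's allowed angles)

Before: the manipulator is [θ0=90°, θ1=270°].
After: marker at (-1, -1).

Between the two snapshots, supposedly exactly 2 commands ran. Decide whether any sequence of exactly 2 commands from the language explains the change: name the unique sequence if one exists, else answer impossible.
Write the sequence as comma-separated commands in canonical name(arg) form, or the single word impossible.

t0: [θ0=90°, θ1=270°]
[1] after rotate(0, -90): [θ0=0°, θ1=270°]
[2] after rotate(0, -90): [θ0=270°, θ1=270°]
no other 2-command option fits: unique.

rotate(0, -90), rotate(0, -90)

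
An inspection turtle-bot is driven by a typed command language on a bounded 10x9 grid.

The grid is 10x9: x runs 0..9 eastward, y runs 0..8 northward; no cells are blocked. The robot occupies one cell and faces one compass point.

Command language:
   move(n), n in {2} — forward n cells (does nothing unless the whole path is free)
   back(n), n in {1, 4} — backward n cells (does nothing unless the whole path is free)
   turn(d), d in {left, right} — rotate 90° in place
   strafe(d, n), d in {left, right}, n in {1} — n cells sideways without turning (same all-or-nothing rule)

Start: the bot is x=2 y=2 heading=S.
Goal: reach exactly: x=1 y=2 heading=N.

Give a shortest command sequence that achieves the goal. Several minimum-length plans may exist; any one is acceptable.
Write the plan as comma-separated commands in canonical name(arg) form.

begin: x=2 y=2 heading=S
step 1 (turn(left)): x=2 y=2 heading=E
step 2 (turn(left)): x=2 y=2 heading=N
step 3 (strafe(left, 1)): x=1 y=2 heading=N
minimal: 3 command(s), checked below 3.

turn(left), turn(left), strafe(left, 1)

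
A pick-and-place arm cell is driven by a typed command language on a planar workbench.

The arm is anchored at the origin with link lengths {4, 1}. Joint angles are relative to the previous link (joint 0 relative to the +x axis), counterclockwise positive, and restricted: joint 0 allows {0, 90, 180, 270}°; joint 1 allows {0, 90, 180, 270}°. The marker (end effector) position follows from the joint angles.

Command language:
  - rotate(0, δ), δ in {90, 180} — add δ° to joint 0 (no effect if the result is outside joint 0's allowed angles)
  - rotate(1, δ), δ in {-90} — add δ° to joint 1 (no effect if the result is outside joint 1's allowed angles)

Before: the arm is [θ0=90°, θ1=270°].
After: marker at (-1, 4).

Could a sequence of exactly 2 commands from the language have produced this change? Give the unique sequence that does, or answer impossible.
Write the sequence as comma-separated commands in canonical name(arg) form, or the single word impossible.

initial: [θ0=90°, θ1=270°]
step 1 (rotate(1, -90)): [θ0=90°, θ1=180°]
step 2 (rotate(1, -90)): [θ0=90°, θ1=90°]
no rival 2-sequence matches.

rotate(1, -90), rotate(1, -90)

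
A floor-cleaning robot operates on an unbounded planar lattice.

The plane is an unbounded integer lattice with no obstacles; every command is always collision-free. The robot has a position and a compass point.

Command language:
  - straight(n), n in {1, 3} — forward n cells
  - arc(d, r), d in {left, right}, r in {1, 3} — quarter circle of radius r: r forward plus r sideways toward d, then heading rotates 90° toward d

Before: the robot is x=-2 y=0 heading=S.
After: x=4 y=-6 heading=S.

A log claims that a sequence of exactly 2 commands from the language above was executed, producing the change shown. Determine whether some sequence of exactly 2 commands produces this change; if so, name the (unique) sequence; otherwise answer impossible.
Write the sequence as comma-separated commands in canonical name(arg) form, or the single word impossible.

arc(left, 3), arc(right, 3)

key: running arc(right, 3) before arc(left, 3) would end elsewhere — order is forced
t0: x=-2 y=0 heading=S
t=1 arc(left, 3) ⇒ x=1 y=-3 heading=E
t=2 arc(right, 3) ⇒ x=4 y=-6 heading=S
all 36 alternatives checked — unique.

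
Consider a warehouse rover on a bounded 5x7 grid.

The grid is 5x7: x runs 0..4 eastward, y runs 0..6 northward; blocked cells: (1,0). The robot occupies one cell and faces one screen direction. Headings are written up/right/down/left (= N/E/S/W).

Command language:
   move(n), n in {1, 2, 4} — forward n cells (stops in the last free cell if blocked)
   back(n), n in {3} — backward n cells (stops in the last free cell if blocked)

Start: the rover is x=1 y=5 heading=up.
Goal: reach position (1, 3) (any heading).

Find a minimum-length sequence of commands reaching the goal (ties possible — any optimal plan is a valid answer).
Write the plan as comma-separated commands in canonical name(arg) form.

start: x=1 y=5 heading=up
1. move(4) → x=1 y=6 heading=up
2. back(3) → x=1 y=3 heading=up
minimal: 2 command(s), checked below 2.

move(4), back(3)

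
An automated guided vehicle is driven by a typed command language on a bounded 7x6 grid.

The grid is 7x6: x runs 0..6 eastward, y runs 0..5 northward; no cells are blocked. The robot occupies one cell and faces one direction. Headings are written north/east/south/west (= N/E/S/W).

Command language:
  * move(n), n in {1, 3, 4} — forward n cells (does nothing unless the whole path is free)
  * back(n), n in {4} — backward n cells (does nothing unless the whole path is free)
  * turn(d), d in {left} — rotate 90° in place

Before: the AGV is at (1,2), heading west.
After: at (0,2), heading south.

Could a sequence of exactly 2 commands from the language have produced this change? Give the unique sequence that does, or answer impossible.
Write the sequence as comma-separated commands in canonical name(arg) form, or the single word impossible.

key: order matters: swapping move(1) and turn(left) lands elsewhere
start: at (1,2), heading west
[1] after move(1): at (0,2), heading west
[2] after turn(left): at (0,2), heading south
no rival 2-sequence matches.

move(1), turn(left)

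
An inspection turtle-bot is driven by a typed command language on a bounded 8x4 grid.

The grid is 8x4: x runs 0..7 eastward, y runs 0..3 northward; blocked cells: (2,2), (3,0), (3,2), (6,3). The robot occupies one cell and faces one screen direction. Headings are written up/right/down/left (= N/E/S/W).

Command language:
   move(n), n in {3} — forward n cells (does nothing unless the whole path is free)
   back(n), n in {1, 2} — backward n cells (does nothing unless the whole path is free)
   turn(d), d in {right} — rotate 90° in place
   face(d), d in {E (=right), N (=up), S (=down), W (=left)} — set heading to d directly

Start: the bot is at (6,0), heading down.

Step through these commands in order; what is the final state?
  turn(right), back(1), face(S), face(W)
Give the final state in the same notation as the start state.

begin: at (6,0), heading down
step 1 (turn(right)): at (6,0), heading left
step 2 (back(1)): at (7,0), heading left
step 3 (face(S)): at (7,0), heading down
step 4 (face(W)): at (7,0), heading left

at (7,0), heading left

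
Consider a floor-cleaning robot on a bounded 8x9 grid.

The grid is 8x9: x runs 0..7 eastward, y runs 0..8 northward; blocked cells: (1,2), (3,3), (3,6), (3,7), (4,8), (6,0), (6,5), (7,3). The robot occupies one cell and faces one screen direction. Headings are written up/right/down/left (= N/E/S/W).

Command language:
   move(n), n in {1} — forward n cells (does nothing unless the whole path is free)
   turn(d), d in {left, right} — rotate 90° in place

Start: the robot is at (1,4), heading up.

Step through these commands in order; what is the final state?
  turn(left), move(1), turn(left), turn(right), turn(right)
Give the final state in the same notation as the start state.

initial: at (1,4), heading up
1. turn(left) → at (1,4), heading left
2. move(1) → at (0,4), heading left
3. turn(left) → at (0,4), heading down
4. turn(right) → at (0,4), heading left
5. turn(right) → at (0,4), heading up

at (0,4), heading up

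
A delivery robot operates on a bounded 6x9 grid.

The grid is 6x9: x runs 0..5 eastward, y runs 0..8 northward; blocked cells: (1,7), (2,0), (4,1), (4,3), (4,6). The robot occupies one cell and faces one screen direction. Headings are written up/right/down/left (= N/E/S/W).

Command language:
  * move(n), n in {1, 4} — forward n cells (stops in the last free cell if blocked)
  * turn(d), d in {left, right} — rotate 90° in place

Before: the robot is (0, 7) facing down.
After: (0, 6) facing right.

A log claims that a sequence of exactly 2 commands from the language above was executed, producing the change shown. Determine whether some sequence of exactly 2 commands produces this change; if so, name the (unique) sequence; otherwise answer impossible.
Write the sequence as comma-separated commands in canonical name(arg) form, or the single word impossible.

move(1), turn(left)

key: order matters: swapping move(1) and turn(left) lands elsewhere
start: (0, 7) facing down
t=1 move(1) ⇒ (0, 6) facing down
t=2 turn(left) ⇒ (0, 6) facing right
no other 2-command option fits: unique.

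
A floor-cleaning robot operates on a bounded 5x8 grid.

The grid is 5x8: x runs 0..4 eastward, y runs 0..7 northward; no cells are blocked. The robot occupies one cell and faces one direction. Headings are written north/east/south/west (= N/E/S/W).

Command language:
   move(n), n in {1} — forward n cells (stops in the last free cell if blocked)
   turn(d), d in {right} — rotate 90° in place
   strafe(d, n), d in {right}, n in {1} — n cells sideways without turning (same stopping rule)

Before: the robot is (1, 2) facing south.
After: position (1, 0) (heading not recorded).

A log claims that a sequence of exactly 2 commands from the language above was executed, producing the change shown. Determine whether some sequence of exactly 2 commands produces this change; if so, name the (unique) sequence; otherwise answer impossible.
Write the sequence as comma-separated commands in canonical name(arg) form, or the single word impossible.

move(1), move(1)

begin: (1, 2) facing south
t=1 move(1) ⇒ (1, 1) facing south
t=2 move(1) ⇒ (1, 0) facing south
no other 2-command option fits: unique.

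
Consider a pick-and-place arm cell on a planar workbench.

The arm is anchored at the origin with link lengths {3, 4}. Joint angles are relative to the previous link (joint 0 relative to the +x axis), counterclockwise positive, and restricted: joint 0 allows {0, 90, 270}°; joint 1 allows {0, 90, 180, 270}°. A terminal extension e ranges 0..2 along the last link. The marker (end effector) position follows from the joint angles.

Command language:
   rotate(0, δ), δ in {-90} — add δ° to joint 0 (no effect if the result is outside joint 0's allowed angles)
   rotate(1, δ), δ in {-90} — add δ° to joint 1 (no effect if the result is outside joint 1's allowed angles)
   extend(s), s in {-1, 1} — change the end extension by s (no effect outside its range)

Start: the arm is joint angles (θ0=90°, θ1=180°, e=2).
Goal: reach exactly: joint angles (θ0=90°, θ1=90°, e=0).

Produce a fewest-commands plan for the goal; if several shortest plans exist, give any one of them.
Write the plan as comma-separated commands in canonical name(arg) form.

from: joint angles (θ0=90°, θ1=180°, e=2)
step 1 (extend(-1)): joint angles (θ0=90°, θ1=180°, e=1)
step 2 (extend(-1)): joint angles (θ0=90°, θ1=180°, e=0)
step 3 (rotate(1, -90)): joint angles (θ0=90°, θ1=90°, e=0)
nothing shorter than 3 reaches the goal.

extend(-1), extend(-1), rotate(1, -90)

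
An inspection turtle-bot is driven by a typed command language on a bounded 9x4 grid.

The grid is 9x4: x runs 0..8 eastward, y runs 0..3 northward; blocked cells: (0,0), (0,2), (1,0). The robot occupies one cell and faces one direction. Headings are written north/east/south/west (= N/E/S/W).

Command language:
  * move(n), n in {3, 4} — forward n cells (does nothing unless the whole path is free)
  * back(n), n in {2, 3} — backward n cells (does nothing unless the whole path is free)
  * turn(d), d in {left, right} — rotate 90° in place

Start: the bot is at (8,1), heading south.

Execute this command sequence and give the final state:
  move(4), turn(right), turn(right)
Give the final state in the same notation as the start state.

at (8,1), heading north

begin: at (8,1), heading south
t=1 move(4) ⇒ at (8,1), heading south
t=2 turn(right) ⇒ at (8,1), heading west
t=3 turn(right) ⇒ at (8,1), heading north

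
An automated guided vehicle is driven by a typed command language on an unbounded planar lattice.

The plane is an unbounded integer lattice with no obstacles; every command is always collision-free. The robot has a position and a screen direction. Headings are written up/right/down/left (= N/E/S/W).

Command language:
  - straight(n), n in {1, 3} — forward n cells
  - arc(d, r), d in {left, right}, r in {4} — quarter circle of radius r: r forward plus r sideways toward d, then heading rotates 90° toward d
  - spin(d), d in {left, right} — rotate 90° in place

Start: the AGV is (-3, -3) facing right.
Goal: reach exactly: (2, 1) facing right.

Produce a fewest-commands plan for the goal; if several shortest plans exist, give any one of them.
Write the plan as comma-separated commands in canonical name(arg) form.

t0: (-3, -3) facing right
1. arc(left, 4) → (1, 1) facing up
2. spin(right) → (1, 1) facing right
3. straight(1) → (2, 1) facing right
nothing shorter than 3 reaches the goal.

arc(left, 4), spin(right), straight(1)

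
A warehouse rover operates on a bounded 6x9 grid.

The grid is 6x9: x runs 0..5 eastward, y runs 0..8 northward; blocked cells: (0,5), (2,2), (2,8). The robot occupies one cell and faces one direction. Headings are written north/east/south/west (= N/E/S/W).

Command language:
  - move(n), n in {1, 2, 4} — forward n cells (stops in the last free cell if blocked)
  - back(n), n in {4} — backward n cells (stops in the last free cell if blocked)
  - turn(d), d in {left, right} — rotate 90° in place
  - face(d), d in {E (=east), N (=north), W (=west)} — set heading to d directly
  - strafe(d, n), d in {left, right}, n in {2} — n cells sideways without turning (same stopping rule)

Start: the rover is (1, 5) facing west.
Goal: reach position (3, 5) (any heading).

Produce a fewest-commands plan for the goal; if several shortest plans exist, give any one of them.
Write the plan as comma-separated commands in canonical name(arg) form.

turn(left), strafe(left, 2)

t0: (1, 5) facing west
step 1 (turn(left)): (1, 5) facing south
step 2 (strafe(left, 2)): (3, 5) facing south
nothing shorter than 2 reaches the goal.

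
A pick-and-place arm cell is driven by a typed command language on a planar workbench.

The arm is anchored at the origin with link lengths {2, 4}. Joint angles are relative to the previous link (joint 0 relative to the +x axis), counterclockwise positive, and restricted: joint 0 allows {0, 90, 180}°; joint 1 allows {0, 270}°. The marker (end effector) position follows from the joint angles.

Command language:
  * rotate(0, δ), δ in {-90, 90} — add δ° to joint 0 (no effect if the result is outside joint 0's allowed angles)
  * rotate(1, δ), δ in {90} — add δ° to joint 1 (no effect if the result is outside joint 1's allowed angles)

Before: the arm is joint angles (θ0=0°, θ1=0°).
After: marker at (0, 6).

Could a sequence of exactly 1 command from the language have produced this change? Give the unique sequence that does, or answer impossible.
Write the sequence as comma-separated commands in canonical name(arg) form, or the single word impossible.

start: joint angles (θ0=0°, θ1=0°)
[1] after rotate(0, 90): joint angles (θ0=90°, θ1=0°)
uniquely the one of 3 1-step routes that fits.

rotate(0, 90)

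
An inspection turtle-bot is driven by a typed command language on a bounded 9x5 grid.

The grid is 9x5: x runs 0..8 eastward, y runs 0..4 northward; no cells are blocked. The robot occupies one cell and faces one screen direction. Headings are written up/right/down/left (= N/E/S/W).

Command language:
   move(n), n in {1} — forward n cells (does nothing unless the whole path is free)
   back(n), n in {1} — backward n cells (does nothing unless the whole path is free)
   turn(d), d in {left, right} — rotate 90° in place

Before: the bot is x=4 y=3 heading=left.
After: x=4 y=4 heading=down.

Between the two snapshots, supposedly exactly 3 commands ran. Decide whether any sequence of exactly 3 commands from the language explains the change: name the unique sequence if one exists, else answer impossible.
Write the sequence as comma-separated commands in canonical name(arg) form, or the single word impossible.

turn(left), back(1), back(1)

key: order matters: swapping turn(left) and back(1) lands elsewhere
start: x=4 y=3 heading=left
1. turn(left) → x=4 y=3 heading=down
2. back(1) → x=4 y=4 heading=down
3. back(1) → x=4 y=4 heading=down
no rival 3-sequence matches.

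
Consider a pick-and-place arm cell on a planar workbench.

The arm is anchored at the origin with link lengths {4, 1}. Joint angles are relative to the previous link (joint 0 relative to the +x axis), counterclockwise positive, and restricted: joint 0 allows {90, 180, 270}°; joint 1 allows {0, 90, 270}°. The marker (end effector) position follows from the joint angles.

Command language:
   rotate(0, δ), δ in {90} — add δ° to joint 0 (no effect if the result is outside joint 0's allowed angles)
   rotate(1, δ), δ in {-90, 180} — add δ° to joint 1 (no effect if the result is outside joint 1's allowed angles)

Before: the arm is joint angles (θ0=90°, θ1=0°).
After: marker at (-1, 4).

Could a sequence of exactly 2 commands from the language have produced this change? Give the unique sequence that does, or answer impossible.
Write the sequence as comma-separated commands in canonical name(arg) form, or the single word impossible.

key: running rotate(1, 180) before rotate(1, -90) would end elsewhere — order is forced
from: joint angles (θ0=90°, θ1=0°)
t=1 rotate(1, -90) ⇒ joint angles (θ0=90°, θ1=270°)
t=2 rotate(1, 180) ⇒ joint angles (θ0=90°, θ1=90°)
no other 2-command option fits: unique.

rotate(1, -90), rotate(1, 180)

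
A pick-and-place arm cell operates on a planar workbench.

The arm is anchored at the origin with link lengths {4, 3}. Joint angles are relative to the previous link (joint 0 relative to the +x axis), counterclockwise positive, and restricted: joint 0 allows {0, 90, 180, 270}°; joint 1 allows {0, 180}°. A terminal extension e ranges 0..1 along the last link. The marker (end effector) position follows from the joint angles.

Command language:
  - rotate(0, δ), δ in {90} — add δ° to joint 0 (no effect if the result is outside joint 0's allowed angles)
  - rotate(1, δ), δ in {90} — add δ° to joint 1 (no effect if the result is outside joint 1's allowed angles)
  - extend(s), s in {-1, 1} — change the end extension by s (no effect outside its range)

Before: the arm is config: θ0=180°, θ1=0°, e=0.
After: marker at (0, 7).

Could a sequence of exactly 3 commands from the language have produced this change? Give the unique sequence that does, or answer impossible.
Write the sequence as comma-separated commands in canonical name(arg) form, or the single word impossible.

t0: config: θ0=180°, θ1=0°, e=0
step 1 (rotate(0, 90)): config: θ0=270°, θ1=0°, e=0
step 2 (rotate(0, 90)): config: θ0=0°, θ1=0°, e=0
step 3 (rotate(0, 90)): config: θ0=90°, θ1=0°, e=0
no rival 3-sequence matches.

rotate(0, 90), rotate(0, 90), rotate(0, 90)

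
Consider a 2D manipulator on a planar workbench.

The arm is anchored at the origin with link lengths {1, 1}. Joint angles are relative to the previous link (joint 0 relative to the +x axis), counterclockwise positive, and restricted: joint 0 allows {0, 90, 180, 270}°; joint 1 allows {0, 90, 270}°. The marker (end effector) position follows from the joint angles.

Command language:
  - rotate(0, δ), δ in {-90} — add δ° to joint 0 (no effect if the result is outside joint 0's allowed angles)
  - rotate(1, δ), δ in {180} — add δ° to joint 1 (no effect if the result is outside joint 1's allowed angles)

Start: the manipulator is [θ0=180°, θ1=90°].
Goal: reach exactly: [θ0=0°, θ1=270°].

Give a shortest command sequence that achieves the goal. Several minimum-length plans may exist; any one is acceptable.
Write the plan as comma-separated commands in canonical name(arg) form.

rotate(0, -90), rotate(0, -90), rotate(1, 180)

begin: [θ0=180°, θ1=90°]
step 1 (rotate(0, -90)): [θ0=90°, θ1=90°]
step 2 (rotate(0, -90)): [θ0=0°, θ1=90°]
step 3 (rotate(1, 180)): [θ0=0°, θ1=270°]
minimal: 3 command(s), checked below 3.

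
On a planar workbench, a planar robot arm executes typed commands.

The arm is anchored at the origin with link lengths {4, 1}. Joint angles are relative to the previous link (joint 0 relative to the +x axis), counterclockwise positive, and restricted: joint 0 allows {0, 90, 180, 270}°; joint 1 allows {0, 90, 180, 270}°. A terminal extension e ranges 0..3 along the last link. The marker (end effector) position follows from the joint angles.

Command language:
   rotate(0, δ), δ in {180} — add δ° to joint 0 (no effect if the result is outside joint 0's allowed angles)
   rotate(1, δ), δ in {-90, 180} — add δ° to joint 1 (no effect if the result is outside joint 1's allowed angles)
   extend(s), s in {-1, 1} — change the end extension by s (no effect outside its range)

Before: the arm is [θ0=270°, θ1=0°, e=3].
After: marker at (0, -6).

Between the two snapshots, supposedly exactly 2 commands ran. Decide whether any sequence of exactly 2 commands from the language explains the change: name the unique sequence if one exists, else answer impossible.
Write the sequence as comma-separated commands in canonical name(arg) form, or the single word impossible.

start: [θ0=270°, θ1=0°, e=3]
step 1 (extend(-1)): [θ0=270°, θ1=0°, e=2]
step 2 (extend(-1)): [θ0=270°, θ1=0°, e=1]
no other 2-command option fits: unique.

extend(-1), extend(-1)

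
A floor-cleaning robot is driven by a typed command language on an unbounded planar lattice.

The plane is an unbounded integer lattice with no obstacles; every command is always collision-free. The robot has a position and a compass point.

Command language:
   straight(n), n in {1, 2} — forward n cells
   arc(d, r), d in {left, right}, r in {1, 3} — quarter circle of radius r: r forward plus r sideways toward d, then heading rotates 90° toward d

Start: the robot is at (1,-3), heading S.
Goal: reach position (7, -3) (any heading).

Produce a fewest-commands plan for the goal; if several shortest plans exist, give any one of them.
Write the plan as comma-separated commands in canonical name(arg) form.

arc(left, 3), arc(left, 3)

t0: at (1,-3), heading S
t=1 arc(left, 3) ⇒ at (4,-6), heading E
t=2 arc(left, 3) ⇒ at (7,-3), heading N
shorter routes all fall short; 2 is best.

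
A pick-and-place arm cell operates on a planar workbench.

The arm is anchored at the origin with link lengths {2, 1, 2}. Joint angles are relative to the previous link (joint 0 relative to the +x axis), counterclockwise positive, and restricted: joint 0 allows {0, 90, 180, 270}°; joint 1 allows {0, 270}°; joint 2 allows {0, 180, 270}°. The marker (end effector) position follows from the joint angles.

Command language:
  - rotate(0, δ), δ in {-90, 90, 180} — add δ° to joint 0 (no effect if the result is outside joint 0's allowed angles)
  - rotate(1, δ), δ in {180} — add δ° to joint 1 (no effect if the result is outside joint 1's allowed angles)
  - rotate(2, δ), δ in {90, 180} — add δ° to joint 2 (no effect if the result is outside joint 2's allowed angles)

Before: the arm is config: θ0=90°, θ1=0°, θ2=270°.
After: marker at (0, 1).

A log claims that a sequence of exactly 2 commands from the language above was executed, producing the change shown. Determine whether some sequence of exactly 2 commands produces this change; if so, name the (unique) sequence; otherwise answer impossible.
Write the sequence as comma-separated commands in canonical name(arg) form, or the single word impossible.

rotate(2, 90), rotate(2, 180)

key: running rotate(2, 180) before rotate(2, 90) would end elsewhere — order is forced
begin: config: θ0=90°, θ1=0°, θ2=270°
step 1 (rotate(2, 90)): config: θ0=90°, θ1=0°, θ2=0°
step 2 (rotate(2, 180)): config: θ0=90°, θ1=0°, θ2=180°
uniquely the one of 36 2-step routes that fits.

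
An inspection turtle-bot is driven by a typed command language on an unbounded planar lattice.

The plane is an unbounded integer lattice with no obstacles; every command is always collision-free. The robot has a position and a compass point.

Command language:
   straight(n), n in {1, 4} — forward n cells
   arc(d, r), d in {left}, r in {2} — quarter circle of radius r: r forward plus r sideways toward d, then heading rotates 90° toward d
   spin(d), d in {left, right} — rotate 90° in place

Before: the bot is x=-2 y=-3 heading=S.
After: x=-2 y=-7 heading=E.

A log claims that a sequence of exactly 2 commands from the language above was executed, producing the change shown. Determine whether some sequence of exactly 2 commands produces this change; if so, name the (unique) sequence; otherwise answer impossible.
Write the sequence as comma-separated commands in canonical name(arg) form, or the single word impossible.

straight(4), spin(left)

key: running spin(left) before straight(4) would end elsewhere — order is forced
begin: x=-2 y=-3 heading=S
step 1 (straight(4)): x=-2 y=-7 heading=S
step 2 (spin(left)): x=-2 y=-7 heading=E
no rival 2-sequence matches.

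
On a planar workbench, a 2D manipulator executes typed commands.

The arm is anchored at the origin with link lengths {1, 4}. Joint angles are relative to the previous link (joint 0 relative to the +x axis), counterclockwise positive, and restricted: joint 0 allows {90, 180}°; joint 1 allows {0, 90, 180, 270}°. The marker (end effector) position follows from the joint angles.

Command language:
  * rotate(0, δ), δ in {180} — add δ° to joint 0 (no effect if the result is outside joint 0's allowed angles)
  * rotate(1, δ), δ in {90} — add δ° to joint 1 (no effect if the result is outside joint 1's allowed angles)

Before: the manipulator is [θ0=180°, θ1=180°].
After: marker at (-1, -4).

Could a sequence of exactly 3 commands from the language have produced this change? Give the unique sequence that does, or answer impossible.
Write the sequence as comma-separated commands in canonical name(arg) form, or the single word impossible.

t0: [θ0=180°, θ1=180°]
step 1 (rotate(1, 90)): [θ0=180°, θ1=270°]
step 2 (rotate(1, 90)): [θ0=180°, θ1=0°]
step 3 (rotate(1, 90)): [θ0=180°, θ1=90°]
uniquely the one of 8 3-step routes that fits.

rotate(1, 90), rotate(1, 90), rotate(1, 90)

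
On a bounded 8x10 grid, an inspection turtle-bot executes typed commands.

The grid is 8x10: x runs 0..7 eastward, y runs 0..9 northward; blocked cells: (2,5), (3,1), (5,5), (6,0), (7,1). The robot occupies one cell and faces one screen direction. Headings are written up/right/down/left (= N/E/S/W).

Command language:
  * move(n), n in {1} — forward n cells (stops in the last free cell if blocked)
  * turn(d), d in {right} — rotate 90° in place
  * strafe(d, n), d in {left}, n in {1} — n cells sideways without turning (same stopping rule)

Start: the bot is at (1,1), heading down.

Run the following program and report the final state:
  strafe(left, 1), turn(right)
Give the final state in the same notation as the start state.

start: at (1,1), heading down
[1] after strafe(left, 1): at (2,1), heading down
[2] after turn(right): at (2,1), heading left

at (2,1), heading left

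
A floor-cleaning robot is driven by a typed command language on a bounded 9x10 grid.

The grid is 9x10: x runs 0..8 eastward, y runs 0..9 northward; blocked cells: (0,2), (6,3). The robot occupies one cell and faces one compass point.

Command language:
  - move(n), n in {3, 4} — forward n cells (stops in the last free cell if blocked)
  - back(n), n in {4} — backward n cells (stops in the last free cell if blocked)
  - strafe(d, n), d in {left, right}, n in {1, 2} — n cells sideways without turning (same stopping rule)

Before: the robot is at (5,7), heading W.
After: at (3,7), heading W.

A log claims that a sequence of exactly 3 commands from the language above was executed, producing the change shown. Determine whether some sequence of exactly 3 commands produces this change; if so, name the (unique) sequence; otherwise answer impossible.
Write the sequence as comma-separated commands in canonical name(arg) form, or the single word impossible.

key: still facing W at the end — nothing in the sequence rotates
start: at (5,7), heading W
1. move(3) → at (2,7), heading W
2. back(4) → at (6,7), heading W
3. move(3) → at (3,7), heading W
no other 3-command option fits: unique.

move(3), back(4), move(3)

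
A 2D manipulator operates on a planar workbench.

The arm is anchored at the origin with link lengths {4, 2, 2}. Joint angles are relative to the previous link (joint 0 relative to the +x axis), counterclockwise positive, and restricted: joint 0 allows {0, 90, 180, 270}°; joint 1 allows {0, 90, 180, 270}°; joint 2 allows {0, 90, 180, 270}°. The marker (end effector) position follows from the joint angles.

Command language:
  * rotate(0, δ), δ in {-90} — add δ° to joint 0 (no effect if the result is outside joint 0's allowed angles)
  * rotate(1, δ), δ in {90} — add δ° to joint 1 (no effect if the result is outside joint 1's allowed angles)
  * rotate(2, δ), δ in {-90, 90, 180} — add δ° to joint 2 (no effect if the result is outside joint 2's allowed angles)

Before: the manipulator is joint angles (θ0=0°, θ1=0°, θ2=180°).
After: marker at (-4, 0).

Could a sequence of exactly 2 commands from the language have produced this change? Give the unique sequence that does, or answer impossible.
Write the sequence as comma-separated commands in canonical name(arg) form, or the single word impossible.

start: joint angles (θ0=0°, θ1=0°, θ2=180°)
step 1 (rotate(0, -90)): joint angles (θ0=270°, θ1=0°, θ2=180°)
step 2 (rotate(0, -90)): joint angles (θ0=180°, θ1=0°, θ2=180°)
all 25 alternatives checked — unique.

rotate(0, -90), rotate(0, -90)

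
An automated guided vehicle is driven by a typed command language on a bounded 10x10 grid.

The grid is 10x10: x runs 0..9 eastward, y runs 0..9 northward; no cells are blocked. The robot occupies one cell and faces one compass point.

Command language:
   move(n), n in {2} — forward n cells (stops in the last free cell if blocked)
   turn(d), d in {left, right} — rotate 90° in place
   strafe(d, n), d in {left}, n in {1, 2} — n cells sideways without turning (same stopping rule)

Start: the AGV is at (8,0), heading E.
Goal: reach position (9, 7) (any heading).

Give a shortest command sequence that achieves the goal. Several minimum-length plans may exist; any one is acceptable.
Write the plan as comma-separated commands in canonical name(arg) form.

strafe(left, 2), strafe(left, 2), strafe(left, 2), strafe(left, 1), move(2)

t0: at (8,0), heading E
step 1 (strafe(left, 2)): at (8,2), heading E
step 2 (strafe(left, 2)): at (8,4), heading E
step 3 (strafe(left, 2)): at (8,6), heading E
step 4 (strafe(left, 1)): at (8,7), heading E
step 5 (move(2)): at (9,7), heading E
nothing shorter than 5 reaches the goal.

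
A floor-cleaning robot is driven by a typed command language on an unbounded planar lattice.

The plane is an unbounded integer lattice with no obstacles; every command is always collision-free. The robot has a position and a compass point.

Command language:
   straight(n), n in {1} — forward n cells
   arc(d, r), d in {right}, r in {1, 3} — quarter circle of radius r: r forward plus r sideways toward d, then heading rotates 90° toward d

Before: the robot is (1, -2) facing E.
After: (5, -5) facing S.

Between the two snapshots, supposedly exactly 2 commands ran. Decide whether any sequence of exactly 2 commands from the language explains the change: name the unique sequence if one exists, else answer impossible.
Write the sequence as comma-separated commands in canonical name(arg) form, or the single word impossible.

straight(1), arc(right, 3)

key: position moved to (5,-5) AND the heading swung to S — translation plus rotation needed
from: (1, -2) facing E
1. straight(1) → (2, -2) facing E
2. arc(right, 3) → (5, -5) facing S
no rival 2-sequence matches.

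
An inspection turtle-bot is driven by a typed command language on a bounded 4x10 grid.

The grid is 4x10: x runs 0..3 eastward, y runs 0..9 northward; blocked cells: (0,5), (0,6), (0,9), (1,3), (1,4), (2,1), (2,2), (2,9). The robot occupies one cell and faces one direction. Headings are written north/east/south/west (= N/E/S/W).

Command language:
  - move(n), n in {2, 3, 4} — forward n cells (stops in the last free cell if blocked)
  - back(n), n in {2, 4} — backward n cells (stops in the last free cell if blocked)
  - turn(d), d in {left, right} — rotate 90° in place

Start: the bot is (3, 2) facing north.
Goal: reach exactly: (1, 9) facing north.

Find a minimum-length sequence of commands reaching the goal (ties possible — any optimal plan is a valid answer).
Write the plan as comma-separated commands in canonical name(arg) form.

begin: (3, 2) facing north
step 1 (move(3)): (3, 5) facing north
step 2 (turn(right)): (3, 5) facing east
step 3 (back(4)): (1, 5) facing east
step 4 (turn(left)): (1, 5) facing north
step 5 (move(4)): (1, 9) facing north
no 4-step plan works, so 5 is optimal.

move(3), turn(right), back(4), turn(left), move(4)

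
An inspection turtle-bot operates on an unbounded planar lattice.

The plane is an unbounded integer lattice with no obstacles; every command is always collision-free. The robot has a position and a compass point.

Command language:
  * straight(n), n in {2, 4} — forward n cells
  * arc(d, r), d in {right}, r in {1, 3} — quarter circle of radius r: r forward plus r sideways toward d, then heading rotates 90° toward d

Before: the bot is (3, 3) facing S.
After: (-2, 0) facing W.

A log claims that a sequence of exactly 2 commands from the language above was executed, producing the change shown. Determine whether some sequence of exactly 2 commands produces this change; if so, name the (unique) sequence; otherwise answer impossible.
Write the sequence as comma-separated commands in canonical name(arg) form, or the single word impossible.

arc(right, 3), straight(2)

key: position moved to (-2,0) AND the heading swung to W — translation plus rotation needed
t0: (3, 3) facing S
step 1 (arc(right, 3)): (0, 0) facing W
step 2 (straight(2)): (-2, 0) facing W
uniquely the one of 16 2-step routes that fits.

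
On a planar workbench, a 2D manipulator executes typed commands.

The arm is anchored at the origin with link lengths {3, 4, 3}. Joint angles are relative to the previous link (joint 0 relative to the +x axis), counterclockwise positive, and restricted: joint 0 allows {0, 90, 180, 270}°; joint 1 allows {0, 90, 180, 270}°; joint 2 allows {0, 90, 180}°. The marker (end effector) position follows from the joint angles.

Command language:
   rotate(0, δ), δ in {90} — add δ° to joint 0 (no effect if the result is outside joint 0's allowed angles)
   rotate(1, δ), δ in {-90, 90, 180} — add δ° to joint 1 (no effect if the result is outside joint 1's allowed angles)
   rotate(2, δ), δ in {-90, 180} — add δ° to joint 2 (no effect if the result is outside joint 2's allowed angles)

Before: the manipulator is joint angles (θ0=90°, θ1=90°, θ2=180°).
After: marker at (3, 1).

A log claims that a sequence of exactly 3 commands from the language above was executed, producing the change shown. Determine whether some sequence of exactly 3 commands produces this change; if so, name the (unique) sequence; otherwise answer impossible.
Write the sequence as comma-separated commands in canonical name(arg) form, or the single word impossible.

rotate(0, 90), rotate(0, 90), rotate(0, 90)

t0: joint angles (θ0=90°, θ1=90°, θ2=180°)
step 1 (rotate(0, 90)): joint angles (θ0=180°, θ1=90°, θ2=180°)
step 2 (rotate(0, 90)): joint angles (θ0=270°, θ1=90°, θ2=180°)
step 3 (rotate(0, 90)): joint angles (θ0=0°, θ1=90°, θ2=180°)
no other 3-command option fits: unique.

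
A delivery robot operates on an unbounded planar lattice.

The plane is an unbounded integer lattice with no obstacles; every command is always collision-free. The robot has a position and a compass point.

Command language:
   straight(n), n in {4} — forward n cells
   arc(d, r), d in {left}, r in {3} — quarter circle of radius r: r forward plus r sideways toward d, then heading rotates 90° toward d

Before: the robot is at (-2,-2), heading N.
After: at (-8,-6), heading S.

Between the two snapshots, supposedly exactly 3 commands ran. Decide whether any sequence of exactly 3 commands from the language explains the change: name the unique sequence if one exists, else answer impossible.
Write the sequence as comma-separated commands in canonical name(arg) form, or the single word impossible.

arc(left, 3), arc(left, 3), straight(4)

key: cell and facing (now S) both changed — the 3 commands mix motion and turning
from: at (-2,-2), heading N
[1] after arc(left, 3): at (-5,1), heading W
[2] after arc(left, 3): at (-8,-2), heading S
[3] after straight(4): at (-8,-6), heading S
uniquely the one of 8 3-step routes that fits.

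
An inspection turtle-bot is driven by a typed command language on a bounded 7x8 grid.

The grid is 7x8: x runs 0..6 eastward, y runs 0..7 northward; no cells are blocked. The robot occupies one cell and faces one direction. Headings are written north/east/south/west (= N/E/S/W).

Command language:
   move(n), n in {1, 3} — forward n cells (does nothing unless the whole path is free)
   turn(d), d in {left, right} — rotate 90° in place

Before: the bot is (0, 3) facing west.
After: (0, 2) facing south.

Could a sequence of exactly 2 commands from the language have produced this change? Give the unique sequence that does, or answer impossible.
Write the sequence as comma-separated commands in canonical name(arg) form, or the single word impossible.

turn(left), move(1)

key: position moved to (0,2) AND the heading swung to S — translation plus rotation needed
start: (0, 3) facing west
t=1 turn(left) ⇒ (0, 3) facing south
t=2 move(1) ⇒ (0, 2) facing south
no other 2-command option fits: unique.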